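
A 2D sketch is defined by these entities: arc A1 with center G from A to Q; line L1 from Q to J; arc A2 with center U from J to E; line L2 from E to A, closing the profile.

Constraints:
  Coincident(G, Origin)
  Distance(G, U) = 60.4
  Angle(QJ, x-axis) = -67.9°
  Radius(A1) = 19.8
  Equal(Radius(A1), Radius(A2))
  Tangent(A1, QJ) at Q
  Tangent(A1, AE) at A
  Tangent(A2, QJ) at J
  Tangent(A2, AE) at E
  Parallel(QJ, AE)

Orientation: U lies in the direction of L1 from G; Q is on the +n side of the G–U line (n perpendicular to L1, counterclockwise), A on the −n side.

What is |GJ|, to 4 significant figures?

63.56

The slot axis is L1's direction at -67.9°, so u = (cos -67.9°, sin -67.9°) = (0.3762, -0.9265) and n = (−sin -67.9°, cos -67.9°) = (0.9265, 0.3762). G is at the origin and U lies 60.4 along u from G, so U = 60.4·u = (22.72, -55.96). Tangency of A1 to both parallel lines with radius 19.8 puts Q and A at G ± 19.8·n: Q = (18.35, 7.449), A = (-18.35, -7.449). Equal radii place J and E the same way about U: J = U + 19.8·n = (41.07, -48.51), E = U − 19.8·n = (4.379, -63.41). Then |GJ| = |J − G| = 63.56.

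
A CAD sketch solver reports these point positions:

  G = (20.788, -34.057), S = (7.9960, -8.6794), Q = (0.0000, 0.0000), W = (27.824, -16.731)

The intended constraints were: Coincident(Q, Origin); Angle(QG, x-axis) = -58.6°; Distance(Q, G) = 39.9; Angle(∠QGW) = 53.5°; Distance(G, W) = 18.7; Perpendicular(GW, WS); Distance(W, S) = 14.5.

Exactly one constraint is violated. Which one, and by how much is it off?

Distance(W, S) = 14.5 — off by 6.90.

Q = (0.00, 0.00) ✓; QG at -58.60° ✓; |QG| = 39.90 ✓; ∠QGW = 53.50° ✓; |GW| = 18.70 ✓; ∠(GW, WS) = 90.00° ✓; |WS| = 21.40 ✗.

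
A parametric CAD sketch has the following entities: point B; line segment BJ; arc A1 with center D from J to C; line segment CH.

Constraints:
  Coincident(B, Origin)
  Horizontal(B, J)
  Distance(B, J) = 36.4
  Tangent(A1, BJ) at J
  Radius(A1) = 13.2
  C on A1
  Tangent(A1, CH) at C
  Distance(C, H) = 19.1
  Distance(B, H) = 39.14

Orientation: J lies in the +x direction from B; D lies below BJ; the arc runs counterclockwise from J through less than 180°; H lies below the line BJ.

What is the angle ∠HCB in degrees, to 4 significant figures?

117.3°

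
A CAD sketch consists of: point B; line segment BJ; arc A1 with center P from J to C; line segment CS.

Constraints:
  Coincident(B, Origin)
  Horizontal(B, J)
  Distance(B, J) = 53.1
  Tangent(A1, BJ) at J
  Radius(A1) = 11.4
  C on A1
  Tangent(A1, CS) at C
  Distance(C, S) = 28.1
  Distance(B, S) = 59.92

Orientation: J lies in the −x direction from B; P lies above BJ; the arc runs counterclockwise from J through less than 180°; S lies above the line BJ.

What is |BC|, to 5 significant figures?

43.552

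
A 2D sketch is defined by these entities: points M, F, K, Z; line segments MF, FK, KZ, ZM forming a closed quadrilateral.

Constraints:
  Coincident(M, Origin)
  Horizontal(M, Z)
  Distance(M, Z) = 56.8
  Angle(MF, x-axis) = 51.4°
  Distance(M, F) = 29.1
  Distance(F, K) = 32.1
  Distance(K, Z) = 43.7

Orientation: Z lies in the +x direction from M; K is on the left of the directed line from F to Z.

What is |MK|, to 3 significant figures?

60.7

M is at the origin; MZ is horizontal with |MZ| = 56.8 and Z in +x, so Z = (56.8, 0). MF runs at 51.4° with |MF| = 29.1, so F = (18.2, 22.7). K is determined by |FK| = 32.1 and |KZ| = 43.7 together: it lies at the intersection of circle(F, 32.1) and circle(Z, 43.7). With |FZ| = 44.8, the foot of the radical line on FZ is 12.6 from F and the perpendicular offset is √(32.1² − 12.6²) = 29.5. Taking the left-of-FZ solution: K = (44.0, 41.8).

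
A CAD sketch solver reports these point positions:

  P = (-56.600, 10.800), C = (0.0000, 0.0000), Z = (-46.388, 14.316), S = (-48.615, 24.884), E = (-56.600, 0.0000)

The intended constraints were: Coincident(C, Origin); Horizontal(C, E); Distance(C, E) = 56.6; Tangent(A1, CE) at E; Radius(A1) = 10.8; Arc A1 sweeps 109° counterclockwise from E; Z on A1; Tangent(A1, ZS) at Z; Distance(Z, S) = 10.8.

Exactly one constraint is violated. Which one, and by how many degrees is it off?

Tangent(A1, ZS) at Z — off by 7.10°.

C = (0.00, 0.00) ✓; C.y = 0.00, E.y = 0.00 ✓; |CE| = 56.60 ✓; ∠(PE, EC) = 90.00° ✓; |PE| = 10.80 ✓; bearing(P→Z) − bearing(P→E) = 109.0° ✓; |PZ| = 10.80 ✓; ∠(PZ, ZS) = 97.10° ✗; |ZS| = 10.80 ✓.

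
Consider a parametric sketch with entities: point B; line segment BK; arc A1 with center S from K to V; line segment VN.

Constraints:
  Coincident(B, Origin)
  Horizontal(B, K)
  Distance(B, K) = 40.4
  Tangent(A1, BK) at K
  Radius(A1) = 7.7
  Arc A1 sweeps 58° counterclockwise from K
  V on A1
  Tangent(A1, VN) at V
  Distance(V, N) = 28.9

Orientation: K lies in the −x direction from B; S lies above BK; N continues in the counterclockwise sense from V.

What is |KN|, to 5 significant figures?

35.614

On A1, K sits at bearing -90° from S; a 58° counterclockwise sweep puts V at bearing -32°, so V = S + 7.7·(cos -32°, sin -32°) = (-33.870, 3.6196). The tangent condition forces SV to be normal to VN, so VN runs along (−sin -32°, cos -32°); with |VN| = 28.9, N = (-18.555, 28.128). Then |KN| = |N − K| = 35.614.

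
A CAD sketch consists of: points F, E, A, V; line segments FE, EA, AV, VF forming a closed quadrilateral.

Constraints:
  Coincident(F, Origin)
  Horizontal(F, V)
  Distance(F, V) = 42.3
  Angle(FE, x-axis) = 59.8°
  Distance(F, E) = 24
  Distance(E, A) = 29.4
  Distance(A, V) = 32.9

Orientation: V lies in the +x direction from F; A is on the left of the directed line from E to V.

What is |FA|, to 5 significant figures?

50.850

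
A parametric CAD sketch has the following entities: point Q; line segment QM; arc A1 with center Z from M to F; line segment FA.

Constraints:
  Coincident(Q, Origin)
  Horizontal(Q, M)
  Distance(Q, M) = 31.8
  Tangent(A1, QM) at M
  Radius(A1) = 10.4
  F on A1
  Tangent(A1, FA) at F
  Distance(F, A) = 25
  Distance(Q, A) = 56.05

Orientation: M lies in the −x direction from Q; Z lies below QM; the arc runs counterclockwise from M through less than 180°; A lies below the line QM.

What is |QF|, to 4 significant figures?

43.23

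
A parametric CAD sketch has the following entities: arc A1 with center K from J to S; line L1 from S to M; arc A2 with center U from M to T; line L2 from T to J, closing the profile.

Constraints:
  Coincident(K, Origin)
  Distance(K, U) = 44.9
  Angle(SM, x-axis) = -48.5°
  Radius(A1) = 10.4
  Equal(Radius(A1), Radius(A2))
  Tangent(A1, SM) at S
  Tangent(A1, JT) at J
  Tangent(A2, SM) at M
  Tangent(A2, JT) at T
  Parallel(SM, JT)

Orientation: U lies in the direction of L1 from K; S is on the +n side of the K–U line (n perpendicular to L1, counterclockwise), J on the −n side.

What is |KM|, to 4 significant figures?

46.09

The slot axis is L1's direction at -48.5°, so u = (cos -48.5°, sin -48.5°) = (0.6626, -0.7490) and n = (−sin -48.5°, cos -48.5°) = (0.7490, 0.6626). K is at the origin and U lies 44.9 along u from K, so U = 44.9·u = (29.75, -33.63). Tangency of A1 to both parallel lines with radius 10.4 puts S and J at K ± 10.4·n: S = (7.789, 6.891), J = (-7.789, -6.891). Equal radii place M and T the same way about U: M = U + 10.4·n = (37.54, -26.74), T = U − 10.4·n = (21.96, -40.52). Then |KM| = |M − K| = 46.09.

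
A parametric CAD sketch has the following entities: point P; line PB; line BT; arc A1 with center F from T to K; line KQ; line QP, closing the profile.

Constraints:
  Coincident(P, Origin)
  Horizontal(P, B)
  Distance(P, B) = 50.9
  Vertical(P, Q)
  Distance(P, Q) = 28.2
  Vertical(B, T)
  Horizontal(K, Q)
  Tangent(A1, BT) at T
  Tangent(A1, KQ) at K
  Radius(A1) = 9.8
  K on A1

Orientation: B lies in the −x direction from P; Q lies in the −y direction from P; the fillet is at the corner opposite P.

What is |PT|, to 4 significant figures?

54.12

P is at the origin; PB is horizontal with |PB| = 50.9 and B on the −x side, so B = (-50.90, 0.000). PQ is vertical with |PQ| = 28.2 and Q on the −y side, so Q = (0.000, -28.20). The virtual corner opposite P is at (-50.90, -28.20). Since A1 is tangent to BT there, FT ⟂ BT and since A1 is tangent to KQ there, FK ⟂ KQ, with radius 9.8, so the center F sits 9.8 in from both sides at F = (-41.10, -18.40). That places the tangent points at T = (-50.90, -18.40) on BT and K = (-41.10, -28.20) on KQ. Then |PT| = |T − P| = 54.12.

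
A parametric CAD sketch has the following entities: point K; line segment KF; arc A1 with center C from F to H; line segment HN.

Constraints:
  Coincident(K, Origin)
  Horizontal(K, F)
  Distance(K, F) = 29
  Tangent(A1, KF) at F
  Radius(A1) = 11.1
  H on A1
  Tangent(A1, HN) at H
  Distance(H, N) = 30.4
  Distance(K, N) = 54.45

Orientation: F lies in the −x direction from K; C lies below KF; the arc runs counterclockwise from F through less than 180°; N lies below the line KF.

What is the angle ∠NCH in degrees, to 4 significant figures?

69.94°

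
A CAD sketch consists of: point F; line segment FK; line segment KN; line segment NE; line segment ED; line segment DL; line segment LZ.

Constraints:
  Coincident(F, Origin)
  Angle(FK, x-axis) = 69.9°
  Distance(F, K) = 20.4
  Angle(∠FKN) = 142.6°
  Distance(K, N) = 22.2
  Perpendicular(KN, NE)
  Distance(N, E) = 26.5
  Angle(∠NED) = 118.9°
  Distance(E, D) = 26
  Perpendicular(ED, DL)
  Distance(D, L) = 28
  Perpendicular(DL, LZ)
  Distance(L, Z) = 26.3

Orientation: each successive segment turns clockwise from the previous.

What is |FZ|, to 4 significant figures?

27.26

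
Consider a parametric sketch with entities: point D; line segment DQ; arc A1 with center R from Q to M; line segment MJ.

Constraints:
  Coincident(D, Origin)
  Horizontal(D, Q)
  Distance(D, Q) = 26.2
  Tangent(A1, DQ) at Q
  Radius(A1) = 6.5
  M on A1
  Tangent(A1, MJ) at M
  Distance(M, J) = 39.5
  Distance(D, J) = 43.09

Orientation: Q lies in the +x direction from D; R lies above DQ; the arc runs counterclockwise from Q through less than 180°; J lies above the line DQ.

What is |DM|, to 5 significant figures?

33.110

Checks: |RM| = 6.500 ✓; ∠(RM, MJ) = 90.00° ✓; |MJ| = 39.50 ✓; |DJ| = 43.09 ✓.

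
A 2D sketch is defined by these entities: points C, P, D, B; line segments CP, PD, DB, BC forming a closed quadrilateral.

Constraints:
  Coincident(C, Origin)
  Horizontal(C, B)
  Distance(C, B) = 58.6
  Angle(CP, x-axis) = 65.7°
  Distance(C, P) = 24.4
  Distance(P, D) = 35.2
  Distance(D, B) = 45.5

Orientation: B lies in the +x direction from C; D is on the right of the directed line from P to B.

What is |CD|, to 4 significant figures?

19.52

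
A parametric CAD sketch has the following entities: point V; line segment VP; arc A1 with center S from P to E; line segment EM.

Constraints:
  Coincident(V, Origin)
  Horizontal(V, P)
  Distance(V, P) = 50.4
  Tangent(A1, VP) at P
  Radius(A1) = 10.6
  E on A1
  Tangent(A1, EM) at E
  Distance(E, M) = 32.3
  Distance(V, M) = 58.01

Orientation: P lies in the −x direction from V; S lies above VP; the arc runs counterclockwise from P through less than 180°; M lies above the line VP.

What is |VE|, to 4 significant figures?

41.14

Checks: |SE| = 10.60 ✓; ∠(SE, EM) = 90.00° ✓; |EM| = 32.30 ✓; |VM| = 58.01 ✓.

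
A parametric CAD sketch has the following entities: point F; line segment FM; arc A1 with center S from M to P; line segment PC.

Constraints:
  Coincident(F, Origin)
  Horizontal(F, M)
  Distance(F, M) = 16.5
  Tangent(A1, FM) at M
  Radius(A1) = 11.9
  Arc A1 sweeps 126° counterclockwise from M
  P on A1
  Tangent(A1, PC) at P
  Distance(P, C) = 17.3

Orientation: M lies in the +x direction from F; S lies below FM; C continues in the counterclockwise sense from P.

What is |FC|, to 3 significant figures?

37.0

F is at the origin; F and M share the same y with |FM| = 16.5 and M on the +x side, so M = (16.5, 0.00). Tangency of A1 to FM means the radius SM is perpendicular to FM, so S = M + (0, -11.9) = (16.5, -11.9). On A1, M sits at bearing 90° from S; a 126° counterclockwise sweep puts P at bearing 216°, so P = S + 11.9·(cos 216°, sin 216°) = (6.87, -18.9). Tangency of A1 to PC means the radius SP is perpendicular to PC, so PC runs along (−sin 216°, cos 216°); with |PC| = 17.3, C = (17.0, -32.9). Then |FC| = |C − F| = 37.0.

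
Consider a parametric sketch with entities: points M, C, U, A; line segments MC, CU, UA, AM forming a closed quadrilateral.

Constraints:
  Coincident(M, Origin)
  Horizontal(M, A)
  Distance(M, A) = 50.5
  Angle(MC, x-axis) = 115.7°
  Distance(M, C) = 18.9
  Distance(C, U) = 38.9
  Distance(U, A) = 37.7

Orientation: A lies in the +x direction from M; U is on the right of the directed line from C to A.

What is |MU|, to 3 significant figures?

20.8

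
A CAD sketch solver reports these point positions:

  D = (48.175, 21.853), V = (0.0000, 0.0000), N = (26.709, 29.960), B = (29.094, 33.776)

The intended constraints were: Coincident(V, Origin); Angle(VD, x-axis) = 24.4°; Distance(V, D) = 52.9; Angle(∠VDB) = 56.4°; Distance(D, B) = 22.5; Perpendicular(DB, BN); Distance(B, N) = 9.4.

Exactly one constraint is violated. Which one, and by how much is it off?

Distance(B, N) = 9.4 — off by 4.90.

V = (0.00, 0.00) ✓; VD at 24.40° ✓; |VD| = 52.90 ✓; ∠VDB = 56.40° ✓; |DB| = 22.50 ✓; ∠(DB, BN) = 89.99° ✓; |BN| = 4.500 ✗.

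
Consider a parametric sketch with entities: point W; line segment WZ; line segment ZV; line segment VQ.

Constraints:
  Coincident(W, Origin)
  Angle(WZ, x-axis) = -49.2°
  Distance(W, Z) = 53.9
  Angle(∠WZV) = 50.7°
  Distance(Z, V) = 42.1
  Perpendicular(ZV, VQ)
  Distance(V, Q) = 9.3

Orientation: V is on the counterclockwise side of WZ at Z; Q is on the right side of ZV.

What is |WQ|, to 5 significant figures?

51.627

W is at the origin; WZ runs at -49.2° with length 53.9, so Z = 53.9·(cos -49.2°, sin -49.2°) = (35.219, -40.802). ∠WZV = 50.7°, so ZV runs at -49.2° + (180° − 50.7°) = 80.100° from the x-axis; with |ZV| = 42.1, V = Z + 42.1·(cos 80.100°, sin 80.100°) = (42.458, 0.67107). ZV ⟂ VQ; with |VQ| = 9.3 on the right of ZV, Q = V + 9.3·(0.98511, -0.17193) = (51.619, -0.92787). Then |WQ| = |Q − W| = 51.627.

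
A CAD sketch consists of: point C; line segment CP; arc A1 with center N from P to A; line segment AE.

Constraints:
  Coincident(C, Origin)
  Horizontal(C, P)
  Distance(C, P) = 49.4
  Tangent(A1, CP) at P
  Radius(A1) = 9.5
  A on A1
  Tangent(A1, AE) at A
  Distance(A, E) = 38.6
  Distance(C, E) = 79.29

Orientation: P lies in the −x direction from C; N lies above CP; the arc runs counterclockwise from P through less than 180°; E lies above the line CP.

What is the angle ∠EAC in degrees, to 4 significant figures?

145.8°

Checks: ∠(NP, PC) = 90.00° ✓; |NP| = 9.500 ✓; |NA| = 9.500 ✓; ∠(NA, AE) = 90.00° ✓; |AE| = 38.60 ✓; |CE| = 79.29 ✓.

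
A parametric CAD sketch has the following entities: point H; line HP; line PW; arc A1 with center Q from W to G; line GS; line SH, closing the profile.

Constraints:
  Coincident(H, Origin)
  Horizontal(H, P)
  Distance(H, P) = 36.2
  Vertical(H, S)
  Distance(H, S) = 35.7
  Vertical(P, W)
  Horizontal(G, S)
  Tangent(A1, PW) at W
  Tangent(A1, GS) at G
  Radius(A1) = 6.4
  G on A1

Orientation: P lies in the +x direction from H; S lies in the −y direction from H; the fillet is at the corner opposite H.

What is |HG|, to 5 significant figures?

46.503

The virtual corner opposite H is at (36.200, -35.700). Since A1 is tangent to PW there, QW ⟂ PW and A1 meets GS tangentially, so QG is at right angles to GS, with radius 6.4, so the center Q sits 6.4 in from both sides at Q = (29.800, -29.300). That places the tangent points at W = (36.200, -29.300) on PW and G = (29.800, -35.700) on GS. Then |HG| = |G − H| = 46.503.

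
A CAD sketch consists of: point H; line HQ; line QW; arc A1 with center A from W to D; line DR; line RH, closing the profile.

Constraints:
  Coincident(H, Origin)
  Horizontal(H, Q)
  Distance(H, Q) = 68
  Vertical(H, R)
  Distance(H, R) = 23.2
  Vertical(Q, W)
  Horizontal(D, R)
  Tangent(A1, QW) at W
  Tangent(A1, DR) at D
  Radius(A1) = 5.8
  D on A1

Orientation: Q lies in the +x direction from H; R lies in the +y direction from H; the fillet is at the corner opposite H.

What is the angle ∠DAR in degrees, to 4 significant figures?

84.67°

H is at the origin; HQ is horizontal with |HQ| = 68.0 and Q on the +x side, so Q = (68.00, 0.000). HR is vertical with |HR| = 23.2 and R on the +y side, so R = (0.000, 23.20). The virtual corner opposite H is at (68.00, 23.20). Tangency of A1 to QW means the radius AW is perpendicular to QW and A1 meets DR tangentially, so AD is at right angles to DR, with radius 5.8, so the center A sits 5.8 in from both sides at A = (62.20, 17.40). That places the tangent points at W = (68.00, 17.40) on QW and D = (62.20, 23.20) on DR. Then cos ∠DAR = AD·AR / (|AD||AR|), giving 84.67°.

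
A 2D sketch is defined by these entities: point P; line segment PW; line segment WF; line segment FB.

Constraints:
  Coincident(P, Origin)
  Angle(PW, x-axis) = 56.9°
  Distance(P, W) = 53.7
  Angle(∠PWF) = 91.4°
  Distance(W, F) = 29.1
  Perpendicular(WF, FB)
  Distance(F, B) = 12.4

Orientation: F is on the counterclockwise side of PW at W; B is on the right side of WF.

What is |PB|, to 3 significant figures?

72.7

P is at the origin; PW runs at 56.9° with length 53.7, so W = 53.7·(cos 56.9°, sin 56.9°) = (29.3, 45.0). ∠PWF = 91.4°, so WF runs at 56.9° + (180° − 91.4°) = 146° from the x-axis; with |WF| = 29.1, F = W + 29.1·(cos 146°, sin 146°) = (5.34, 61.5). The perpendicularity gives FB at right angles to WF; with |FB| = 12.4 on the right of WF, B = F + 12.4·(0.566, 0.824) = (12.4, 71.7). Then |PB| = |B − P| = 72.7.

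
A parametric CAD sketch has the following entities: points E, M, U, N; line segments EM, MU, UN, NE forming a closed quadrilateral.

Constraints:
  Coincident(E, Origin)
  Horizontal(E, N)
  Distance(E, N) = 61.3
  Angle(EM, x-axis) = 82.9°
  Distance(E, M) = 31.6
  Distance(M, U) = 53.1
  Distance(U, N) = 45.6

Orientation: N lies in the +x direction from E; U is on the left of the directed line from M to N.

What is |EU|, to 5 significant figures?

71.316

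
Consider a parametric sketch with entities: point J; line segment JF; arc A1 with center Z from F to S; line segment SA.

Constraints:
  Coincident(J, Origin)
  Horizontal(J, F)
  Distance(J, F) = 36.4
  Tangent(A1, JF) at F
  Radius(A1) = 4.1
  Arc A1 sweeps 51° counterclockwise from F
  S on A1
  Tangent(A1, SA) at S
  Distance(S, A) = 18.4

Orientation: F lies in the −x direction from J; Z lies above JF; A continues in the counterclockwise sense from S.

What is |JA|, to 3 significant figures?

26.8

J is at the origin; J and F share the same y with |JF| = 36.4 and F on the −x side, so F = (-36.4, 0.00). Tangency of A1 to JF means the radius ZF is perpendicular to JF, so Z = F + (0, 4.1) = (-36.4, 4.10). On A1, F sits at bearing -90° from Z; a 51° counterclockwise sweep puts S at bearing -39°, so S = Z + 4.1·(cos -39°, sin -39°) = (-33.2, 1.52). Tangency of A1 to SA means the radius ZS is perpendicular to SA, so SA runs along (−sin -39°, cos -39°); with |SA| = 18.4, A = (-21.6, 15.8). Then |JA| = |A − J| = 26.8.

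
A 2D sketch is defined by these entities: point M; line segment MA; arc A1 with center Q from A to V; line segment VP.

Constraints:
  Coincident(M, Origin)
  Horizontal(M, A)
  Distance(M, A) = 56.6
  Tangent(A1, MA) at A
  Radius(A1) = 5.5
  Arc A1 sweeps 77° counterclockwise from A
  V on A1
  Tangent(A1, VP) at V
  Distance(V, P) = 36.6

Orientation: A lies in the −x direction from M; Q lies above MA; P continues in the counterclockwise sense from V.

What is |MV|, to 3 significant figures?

51.4

M is at the origin; MA is horizontal with |MA| = 56.6 and A on the −x side, so A = (-56.6, 0.00). A1 meets MA tangentially, so QA is at right angles to MA, so Q = A + (0, 5.5) = (-56.6, 5.50). On A1, A sits at bearing -90° from Q; a 77° counterclockwise sweep puts V at bearing -13°, so V = Q + 5.5·(cos -13°, sin -13°) = (-51.2, 4.26). Then |MV| = |V − M| = 51.4.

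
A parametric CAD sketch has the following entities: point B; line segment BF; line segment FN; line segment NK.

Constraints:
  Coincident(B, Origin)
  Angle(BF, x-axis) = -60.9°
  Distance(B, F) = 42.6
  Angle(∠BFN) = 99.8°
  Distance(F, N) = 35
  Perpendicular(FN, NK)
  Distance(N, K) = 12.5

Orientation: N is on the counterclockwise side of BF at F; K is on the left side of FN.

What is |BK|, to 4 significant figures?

51.52

∠BFN = 99.8°, so FN runs at -60.9° + (180° − 99.8°) = 19.30° from the x-axis; with |FN| = 35.0, N = F + 35.0·(cos 19.30°, sin 19.30°) = (53.75, -25.65). The perpendicularity gives NK at right angles to FN; with |NK| = 12.5 on the left of FN, K = N + 12.5·(-0.3305, 0.9438) = (49.62, -13.86). Then |BK| = |K − B| = 51.52.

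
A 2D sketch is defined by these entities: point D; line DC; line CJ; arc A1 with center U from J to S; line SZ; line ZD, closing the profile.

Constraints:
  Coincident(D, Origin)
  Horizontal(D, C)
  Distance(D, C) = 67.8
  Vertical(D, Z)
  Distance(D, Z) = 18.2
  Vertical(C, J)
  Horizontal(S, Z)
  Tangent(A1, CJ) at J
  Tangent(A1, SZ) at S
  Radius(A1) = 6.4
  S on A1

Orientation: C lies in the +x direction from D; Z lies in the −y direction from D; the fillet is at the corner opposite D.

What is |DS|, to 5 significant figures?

64.041

D is at the origin; DC is horizontal with |DC| = 67.8 and C on the +x side, so C = (67.800, 0.0000). D and Z share the same x with |DZ| = 18.2 and Z on the −y side, so Z = (0.0000, -18.200). The virtual corner opposite D is at (67.800, -18.200). A1 meets CJ tangentially, so UJ is at right angles to CJ and the tangent condition forces US to be normal to SZ, with radius 6.4, so the center U sits 6.4 in from both sides at U = (61.400, -11.800). That places the tangent points at J = (67.800, -11.800) on CJ and S = (61.400, -18.200) on SZ. Then |DS| = |S − D| = 64.041.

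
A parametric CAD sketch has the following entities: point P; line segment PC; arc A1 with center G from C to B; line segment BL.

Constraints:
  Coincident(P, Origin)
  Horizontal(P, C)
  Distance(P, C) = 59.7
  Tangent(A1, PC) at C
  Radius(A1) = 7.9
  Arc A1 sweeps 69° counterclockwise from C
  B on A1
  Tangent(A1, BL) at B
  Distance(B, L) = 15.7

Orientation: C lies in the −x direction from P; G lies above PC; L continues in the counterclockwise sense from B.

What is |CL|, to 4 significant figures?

23.63

P is at the origin; P and C share the same y with |PC| = 59.7 and C on the −x side, so C = (-59.70, 0.000). The tangent condition forces GC to be normal to PC, so G = C + (0, 7.9) = (-59.70, 7.900). On A1, C sits at bearing -90° from G; a 69° counterclockwise sweep puts B at bearing -21°, so B = G + 7.9·(cos -21°, sin -21°) = (-52.32, 5.069). Tangency of A1 to BL means the radius GB is perpendicular to BL, so BL runs along (−sin -21°, cos -21°); with |BL| = 15.7, L = (-46.70, 19.73). Then |CL| = |L − C| = 23.63.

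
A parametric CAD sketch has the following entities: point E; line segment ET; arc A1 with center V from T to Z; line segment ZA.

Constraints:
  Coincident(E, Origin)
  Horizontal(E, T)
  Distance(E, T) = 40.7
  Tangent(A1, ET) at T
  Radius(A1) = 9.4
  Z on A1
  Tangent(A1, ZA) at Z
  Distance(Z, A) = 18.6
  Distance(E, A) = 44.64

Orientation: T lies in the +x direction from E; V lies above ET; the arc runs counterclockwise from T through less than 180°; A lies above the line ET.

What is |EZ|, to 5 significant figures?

49.921

E is at the origin; E and T share the same y with |ET| = 40.7 and T on the +x side, so T = (40.700, 0.0000). Since A1 is tangent to ET there, VT ⟂ ET, so V = T + (0, 9.4) = (40.700, 9.4000). Since VZ ⟂ ZA (tangency), |VA| = √(9.4² + 18.6²) = 20.840 regardless of where Z sits on A1. So A lies on both circle(E, 44.64) and circle(V, 20.840); the above-ET intersection is A = (33.863, 29.087). Z is the foot of the tangent from A: Z = (47.234, 16.158).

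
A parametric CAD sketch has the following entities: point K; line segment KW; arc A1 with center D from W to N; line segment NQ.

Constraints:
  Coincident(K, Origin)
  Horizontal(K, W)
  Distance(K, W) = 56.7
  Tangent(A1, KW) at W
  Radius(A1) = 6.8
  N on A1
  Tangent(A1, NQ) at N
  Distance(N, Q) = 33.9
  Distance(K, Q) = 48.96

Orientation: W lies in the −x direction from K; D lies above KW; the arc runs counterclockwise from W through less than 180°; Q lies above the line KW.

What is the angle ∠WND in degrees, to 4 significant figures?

58.47°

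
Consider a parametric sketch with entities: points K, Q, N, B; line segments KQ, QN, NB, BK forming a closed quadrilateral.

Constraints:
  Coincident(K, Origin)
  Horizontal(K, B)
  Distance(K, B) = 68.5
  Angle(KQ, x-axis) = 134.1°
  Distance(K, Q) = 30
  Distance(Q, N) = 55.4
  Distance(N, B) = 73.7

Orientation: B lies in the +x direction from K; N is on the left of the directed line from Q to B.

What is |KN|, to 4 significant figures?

60.96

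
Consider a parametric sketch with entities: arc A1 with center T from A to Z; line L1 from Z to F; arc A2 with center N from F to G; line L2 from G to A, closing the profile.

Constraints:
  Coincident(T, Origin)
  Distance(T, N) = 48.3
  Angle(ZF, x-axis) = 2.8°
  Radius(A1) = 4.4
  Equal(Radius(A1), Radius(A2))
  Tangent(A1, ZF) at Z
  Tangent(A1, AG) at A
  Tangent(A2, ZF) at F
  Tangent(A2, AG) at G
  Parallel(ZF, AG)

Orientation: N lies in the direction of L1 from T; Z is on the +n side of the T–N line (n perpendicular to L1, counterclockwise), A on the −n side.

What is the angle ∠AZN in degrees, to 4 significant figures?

84.79°

The slot axis is L1's direction at 2.8°, so u = (cos 2.8°, sin 2.8°) = (0.9988, 0.04885) and n = (−sin 2.8°, cos 2.8°) = (-0.04885, 0.9988). T is at the origin and N lies 48.3 along u from T, so N = 48.3·u = (48.24, 2.359). Tangency of A1 to both parallel lines with radius 4.4 puts Z and A at T ± 4.4·n: Z = (-0.2149, 4.395), A = (0.2149, -4.395). Then cos ∠AZN = ZA·ZN / (|ZA||ZN|), giving 84.79°.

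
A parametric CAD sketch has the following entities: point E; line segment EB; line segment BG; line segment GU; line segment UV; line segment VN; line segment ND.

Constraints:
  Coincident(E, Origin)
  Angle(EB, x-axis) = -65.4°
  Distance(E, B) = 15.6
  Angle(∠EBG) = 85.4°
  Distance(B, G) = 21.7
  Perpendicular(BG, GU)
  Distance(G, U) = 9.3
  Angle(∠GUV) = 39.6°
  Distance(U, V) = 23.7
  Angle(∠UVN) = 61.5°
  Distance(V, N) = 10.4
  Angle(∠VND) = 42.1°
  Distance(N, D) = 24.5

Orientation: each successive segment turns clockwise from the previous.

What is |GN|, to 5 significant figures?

12.009

E is at the origin; EB runs at -65.4° with length 15.6, so B = (6.4940, -14.184). ∠EBG = 85.4° gives BG at -160.00° from the x-axis; with |BG| = 21.7, G = (-13.897, -21.606). The perpendicularity gives GU at right angles to BG, so GU runs at 110.00°; with |GU| = 9.3, U = (-17.078, -12.867). ∠GUV = 39.6° gives UV at -30.400° from the x-axis; with |UV| = 23.7, V = (3.3634, -24.860). ∠UVN = 61.5° gives VN at -148.90° from the x-axis; with |VN| = 10.4, N = (-5.5417, -30.232). Then |GN| = |N − G| = 12.009.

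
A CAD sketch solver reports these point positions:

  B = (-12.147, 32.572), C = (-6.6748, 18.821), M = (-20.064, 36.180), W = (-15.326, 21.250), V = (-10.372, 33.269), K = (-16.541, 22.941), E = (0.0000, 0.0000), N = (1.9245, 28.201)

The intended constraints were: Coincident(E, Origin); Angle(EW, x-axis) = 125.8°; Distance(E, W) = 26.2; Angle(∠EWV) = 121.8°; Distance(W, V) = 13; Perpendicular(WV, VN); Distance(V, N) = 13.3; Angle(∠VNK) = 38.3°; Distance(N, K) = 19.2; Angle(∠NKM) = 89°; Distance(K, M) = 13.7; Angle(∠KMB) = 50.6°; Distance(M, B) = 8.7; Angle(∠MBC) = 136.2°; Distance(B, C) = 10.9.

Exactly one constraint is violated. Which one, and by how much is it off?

Distance(B, C) = 10.9 — off by 3.90.

E = (0.00, 0.00) ✓; EW at 125.8° ✓; |EW| = 26.20 ✓; ∠EWV = 121.8° ✓; |WV| = 13.00 ✓; ∠(WV, VN) = 90.00° ✓; |VN| = 13.30 ✓; ∠VNK = 38.30° ✓; |NK| = 19.20 ✓; ∠NKM = 89.00° ✓; |KM| = 13.70 ✓; ∠KMB = 50.60° ✓; |MB| = 8.700 ✓; ∠MBC = 136.2° ✓; |BC| = 14.80 ✗.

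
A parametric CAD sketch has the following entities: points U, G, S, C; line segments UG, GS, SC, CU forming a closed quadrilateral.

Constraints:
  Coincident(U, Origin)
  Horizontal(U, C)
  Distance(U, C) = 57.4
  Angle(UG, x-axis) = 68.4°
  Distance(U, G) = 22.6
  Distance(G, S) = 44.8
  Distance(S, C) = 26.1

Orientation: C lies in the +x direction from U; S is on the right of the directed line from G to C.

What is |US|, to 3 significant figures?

38.5

U is at the origin; UC is horizontal with |UC| = 57.4 and C in +x, so C = (57.4, 0). UG runs at 68.4° with |UG| = 22.6, so G = (8.32, 21.0). S is determined by |GS| = 44.8 and |SC| = 26.1 together: it lies at the intersection of circle(G, 44.8) and circle(C, 26.1). With |GC| = 53.4, the foot of the radical line on GC is 39.1 from G and the perpendicular offset is √(44.8² − 39.1²) = 21.8. Taking the right-of-GC solution: S = (35.7, -14.5).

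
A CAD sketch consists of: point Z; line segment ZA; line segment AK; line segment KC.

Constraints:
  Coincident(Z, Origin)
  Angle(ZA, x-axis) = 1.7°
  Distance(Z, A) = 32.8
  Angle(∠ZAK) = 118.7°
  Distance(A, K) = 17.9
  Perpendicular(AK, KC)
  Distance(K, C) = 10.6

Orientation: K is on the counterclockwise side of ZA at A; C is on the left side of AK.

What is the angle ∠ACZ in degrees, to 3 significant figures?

59.0°

∠ZAK = 118.7°, so AK runs at 1.7° + (180° − 118.7°) = 63.0° from the x-axis; with |AK| = 17.9, K = A + 17.9·(cos 63.0°, sin 63.0°) = (40.9, 16.9). The perpendicularity gives KC at right angles to AK; with |KC| = 10.6 on the left of AK, C = K + 10.6·(-0.891, 0.454) = (31.5, 21.7). Then cos ∠ACZ = CA·CZ / (|CA||CZ|), giving 59.0°.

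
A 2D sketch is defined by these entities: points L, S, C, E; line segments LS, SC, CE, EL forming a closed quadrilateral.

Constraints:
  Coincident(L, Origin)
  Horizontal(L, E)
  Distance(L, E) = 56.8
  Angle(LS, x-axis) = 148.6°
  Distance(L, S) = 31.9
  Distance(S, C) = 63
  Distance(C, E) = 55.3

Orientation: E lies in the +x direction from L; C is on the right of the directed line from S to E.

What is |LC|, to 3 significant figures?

34.8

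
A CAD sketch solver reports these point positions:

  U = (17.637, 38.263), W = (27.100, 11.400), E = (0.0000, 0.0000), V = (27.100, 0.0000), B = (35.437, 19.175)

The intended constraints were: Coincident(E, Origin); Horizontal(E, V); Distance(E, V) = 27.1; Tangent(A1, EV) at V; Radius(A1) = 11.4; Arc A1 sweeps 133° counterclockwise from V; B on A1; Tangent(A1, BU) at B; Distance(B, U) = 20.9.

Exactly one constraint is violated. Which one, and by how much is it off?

Distance(B, U) = 20.9 — off by 5.20.

E = (0.00, 0.00) ✓; E.y = 0.00, V.y = 0.00 ✓; |EV| = 27.10 ✓; ∠(WV, VE) = 90.00° ✓; |WV| = 11.40 ✓; bearing(W→B) − bearing(W→V) = 133.0° ✓; |WB| = 11.40 ✓; ∠(WB, BU) = 90.00° ✓; |BU| = 26.10 ✗.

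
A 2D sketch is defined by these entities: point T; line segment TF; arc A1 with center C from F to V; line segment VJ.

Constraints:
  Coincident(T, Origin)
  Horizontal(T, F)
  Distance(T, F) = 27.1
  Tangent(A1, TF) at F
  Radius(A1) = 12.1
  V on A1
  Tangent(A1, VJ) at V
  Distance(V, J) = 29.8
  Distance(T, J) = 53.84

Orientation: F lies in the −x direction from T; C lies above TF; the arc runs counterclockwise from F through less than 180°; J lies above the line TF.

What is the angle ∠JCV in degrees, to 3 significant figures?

67.9°

T is at the origin; TF is horizontal with |TF| = 27.1 and F on the −x side, so F = (-27.1, 0.00). Since A1 is tangent to TF there, CF ⟂ TF, so C = F + (0, 12.1) = (-27.1, 12.1). Since CV ⟂ VJ (tangency), |CJ| = √(12.1² + 29.8²) = 32.2 regardless of where V sits on A1. So J lies on both circle(T, 53.84) and circle(C, 32.2); the above-TF intersection is J = (-31.0, 44.0). V is the foot of the tangent from J: V = (-16.5, 18.0).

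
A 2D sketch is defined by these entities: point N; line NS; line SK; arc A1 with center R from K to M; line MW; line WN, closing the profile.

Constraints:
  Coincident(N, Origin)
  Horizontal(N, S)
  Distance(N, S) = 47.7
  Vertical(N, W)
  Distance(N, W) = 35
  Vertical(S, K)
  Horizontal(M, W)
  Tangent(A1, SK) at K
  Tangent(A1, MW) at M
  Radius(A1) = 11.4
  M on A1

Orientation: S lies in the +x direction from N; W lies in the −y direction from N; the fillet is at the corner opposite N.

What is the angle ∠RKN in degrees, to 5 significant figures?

26.324°

The virtual corner opposite N is at (47.700, -35.000). The tangent condition forces RK to be normal to SK and A1 meets MW tangentially, so RM is at right angles to MW, with radius 11.4, so the center R sits 11.4 in from both sides at R = (36.300, -23.600). That places the tangent points at K = (47.700, -23.600) on SK and M = (36.300, -35.000) on MW. Then cos ∠RKN = KR·KN / (|KR||KN|), giving 26.324°.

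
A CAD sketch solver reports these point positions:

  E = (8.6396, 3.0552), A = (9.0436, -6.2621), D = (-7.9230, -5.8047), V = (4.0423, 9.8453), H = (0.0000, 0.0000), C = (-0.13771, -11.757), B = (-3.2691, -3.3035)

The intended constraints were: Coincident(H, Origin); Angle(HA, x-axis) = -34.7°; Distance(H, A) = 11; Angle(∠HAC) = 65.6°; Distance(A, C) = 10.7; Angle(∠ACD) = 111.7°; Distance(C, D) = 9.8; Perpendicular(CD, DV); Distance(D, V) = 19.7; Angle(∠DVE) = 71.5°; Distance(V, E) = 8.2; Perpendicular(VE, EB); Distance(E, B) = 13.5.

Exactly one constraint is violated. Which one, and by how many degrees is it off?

Perpendicular(VE, EB) — off by 6.00°.

H = (0.00, 0.00) ✓; HA at -34.70° ✓; |HA| = 11.00 ✓; ∠HAC = 65.60° ✓; |AC| = 10.70 ✓; ∠ACD = 111.7° ✓; |CD| = 9.800 ✓; ∠(CD, DV) = 90.00° ✓; |DV| = 19.70 ✓; ∠DVE = 71.50° ✓; |VE| = 8.200 ✓; ∠(VE, EB) = 96.00° ✗; |EB| = 13.50 ✓.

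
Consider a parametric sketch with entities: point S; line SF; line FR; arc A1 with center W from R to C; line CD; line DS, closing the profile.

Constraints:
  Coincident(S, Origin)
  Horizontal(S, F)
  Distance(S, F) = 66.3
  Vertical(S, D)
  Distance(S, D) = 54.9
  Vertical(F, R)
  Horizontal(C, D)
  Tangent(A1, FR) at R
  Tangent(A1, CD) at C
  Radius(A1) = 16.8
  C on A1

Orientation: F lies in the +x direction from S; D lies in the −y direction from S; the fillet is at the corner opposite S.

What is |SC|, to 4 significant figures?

73.92

The virtual corner opposite S is at (66.30, -54.90). A1 meets FR tangentially, so WR is at right angles to FR and tangency of A1 to CD means the radius WC is perpendicular to CD, with radius 16.8, so the center W sits 16.8 in from both sides at W = (49.50, -38.10). That places the tangent points at R = (66.30, -38.10) on FR and C = (49.50, -54.90) on CD. Then |SC| = |C − S| = 73.92.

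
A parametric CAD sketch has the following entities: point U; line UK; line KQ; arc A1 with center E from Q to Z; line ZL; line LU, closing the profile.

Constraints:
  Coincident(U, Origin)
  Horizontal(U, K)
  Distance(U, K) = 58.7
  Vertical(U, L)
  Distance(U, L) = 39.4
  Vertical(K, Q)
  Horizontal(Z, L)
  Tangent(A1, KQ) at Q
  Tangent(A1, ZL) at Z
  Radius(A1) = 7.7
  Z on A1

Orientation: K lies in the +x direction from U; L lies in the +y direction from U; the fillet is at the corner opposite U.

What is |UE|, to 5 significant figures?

60.049

UL is vertical with |UL| = 39.4 and L on the +y side, so L = (0.0000, 39.400). The virtual corner opposite U is at (58.700, 39.400). The tangent condition forces EQ to be normal to KQ and tangency of A1 to ZL means the radius EZ is perpendicular to ZL, with radius 7.7, so the center E sits 7.7 in from both sides at E = (51.000, 31.700). Then |UE| = |E − U| = 60.049.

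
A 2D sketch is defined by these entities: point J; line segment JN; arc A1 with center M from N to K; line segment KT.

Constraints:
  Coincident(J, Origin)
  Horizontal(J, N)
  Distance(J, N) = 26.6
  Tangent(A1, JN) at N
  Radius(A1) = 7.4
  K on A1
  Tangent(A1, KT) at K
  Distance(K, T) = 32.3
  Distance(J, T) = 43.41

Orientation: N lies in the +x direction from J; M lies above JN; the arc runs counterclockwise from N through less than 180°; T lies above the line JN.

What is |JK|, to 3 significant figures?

34.9

Checks: ∠(MN, NJ) = 90.00° ✓; |MK| = 7.400 ✓; ∠(MK, KT) = 90.00° ✓; |KT| = 32.30 ✓; |JT| = 43.41 ✓.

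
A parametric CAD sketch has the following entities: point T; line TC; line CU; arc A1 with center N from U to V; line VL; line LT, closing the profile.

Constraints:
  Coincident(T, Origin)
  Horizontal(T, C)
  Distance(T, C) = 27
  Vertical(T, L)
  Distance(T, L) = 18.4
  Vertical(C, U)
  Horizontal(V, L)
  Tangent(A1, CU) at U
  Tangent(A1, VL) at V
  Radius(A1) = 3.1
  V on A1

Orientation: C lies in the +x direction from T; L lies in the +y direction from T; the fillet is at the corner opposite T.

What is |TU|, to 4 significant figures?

31.03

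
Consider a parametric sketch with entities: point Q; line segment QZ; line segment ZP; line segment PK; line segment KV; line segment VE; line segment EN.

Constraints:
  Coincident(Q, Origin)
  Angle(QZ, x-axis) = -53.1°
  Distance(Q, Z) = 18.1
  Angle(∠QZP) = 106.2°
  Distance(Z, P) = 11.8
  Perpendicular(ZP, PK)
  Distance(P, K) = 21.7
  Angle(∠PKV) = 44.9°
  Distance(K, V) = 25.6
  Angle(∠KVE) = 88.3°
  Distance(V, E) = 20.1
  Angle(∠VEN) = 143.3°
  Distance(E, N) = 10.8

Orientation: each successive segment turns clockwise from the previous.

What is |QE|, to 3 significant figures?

30.7

Q is at the origin; QZ runs at -53.1° with length 18.1, so Z = (10.9, -14.5). ∠QZP = 106.2° gives ZP at -127° from the x-axis; with |ZP| = 11.8, P = (3.78, -23.9). ZP is perpendicular to PK, so PK runs at 143°; with |PK| = 21.7, K = (-13.6, -10.9). ∠PKV = 44.9° gives KV at 8.00° from the x-axis; with |KV| = 25.6, V = (11.8, -7.32). ∠KVE = 88.3° gives VE at -83.7° from the x-axis; with |VE| = 20.1, E = (14.0, -27.3). Then |QE| = |E − Q| = 30.7.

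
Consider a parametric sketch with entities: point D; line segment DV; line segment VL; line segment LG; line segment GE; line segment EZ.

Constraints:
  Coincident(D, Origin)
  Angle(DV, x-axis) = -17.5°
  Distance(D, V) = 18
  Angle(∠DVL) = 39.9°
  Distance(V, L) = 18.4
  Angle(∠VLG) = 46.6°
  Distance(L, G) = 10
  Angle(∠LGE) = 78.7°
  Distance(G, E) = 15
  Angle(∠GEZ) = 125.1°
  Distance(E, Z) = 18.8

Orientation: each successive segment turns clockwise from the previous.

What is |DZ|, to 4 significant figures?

34.55

D is at the origin; DV runs at -17.5° with length 18.0, so V = (17.17, -5.413). ∠DVL = 39.9° gives VL at -157.6° from the x-axis; with |VL| = 18.4, L = (0.1553, -12.42). ∠VLG = 46.6° gives LG at 69.00° from the x-axis; with |LG| = 10.0, G = (3.739, -3.089). ∠LGE = 78.7° gives GE at -32.30° from the x-axis; with |GE| = 15.0, E = (16.42, -11.10). ∠GEZ = 125.1° gives EZ at -87.20° from the x-axis; with |EZ| = 18.8, Z = (17.34, -29.88). Then |DZ| = |Z − D| = 34.55.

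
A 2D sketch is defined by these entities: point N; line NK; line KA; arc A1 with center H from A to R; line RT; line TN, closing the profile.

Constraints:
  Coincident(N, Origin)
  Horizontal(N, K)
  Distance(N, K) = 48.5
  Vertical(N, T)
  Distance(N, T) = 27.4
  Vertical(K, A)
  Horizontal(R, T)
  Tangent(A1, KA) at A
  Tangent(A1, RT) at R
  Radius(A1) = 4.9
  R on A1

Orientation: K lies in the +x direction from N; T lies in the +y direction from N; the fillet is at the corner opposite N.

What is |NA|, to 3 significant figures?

53.5

N is at the origin; N and K share the same y with |NK| = 48.5 and K on the +x side, so K = (48.5, 0.00). N and T share the same x with |NT| = 27.4 and T on the +y side, so T = (0.00, 27.4). The virtual corner opposite N is at (48.5, 27.4). Tangency of A1 to KA means the radius HA is perpendicular to KA and tangency of A1 to RT means the radius HR is perpendicular to RT, with radius 4.9, so the center H sits 4.9 in from both sides at H = (43.6, 22.5). That places the tangent points at A = (48.5, 22.5) on KA and R = (43.6, 27.4) on RT. Then |NA| = |A − N| = 53.5.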